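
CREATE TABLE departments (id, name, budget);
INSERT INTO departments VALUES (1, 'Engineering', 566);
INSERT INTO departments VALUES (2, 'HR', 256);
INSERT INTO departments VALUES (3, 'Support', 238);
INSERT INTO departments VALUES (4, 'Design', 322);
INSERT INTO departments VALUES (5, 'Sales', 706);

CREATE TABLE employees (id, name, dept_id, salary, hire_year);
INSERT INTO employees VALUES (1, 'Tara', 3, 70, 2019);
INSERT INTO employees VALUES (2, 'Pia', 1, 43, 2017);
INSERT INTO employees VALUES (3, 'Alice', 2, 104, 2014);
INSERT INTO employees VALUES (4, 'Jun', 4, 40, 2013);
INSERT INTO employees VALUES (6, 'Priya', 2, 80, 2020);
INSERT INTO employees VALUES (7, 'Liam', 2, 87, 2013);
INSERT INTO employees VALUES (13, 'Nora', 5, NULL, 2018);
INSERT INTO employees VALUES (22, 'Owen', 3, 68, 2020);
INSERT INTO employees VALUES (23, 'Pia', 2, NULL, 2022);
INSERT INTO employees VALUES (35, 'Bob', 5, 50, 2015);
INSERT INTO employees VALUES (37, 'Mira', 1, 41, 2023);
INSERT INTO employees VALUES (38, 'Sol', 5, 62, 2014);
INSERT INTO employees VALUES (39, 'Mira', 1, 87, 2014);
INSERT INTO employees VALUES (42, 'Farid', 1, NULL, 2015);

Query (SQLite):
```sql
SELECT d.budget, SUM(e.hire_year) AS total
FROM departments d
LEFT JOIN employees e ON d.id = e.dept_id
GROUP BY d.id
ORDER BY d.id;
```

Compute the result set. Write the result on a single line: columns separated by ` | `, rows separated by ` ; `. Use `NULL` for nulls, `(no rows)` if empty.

566 | 8069 ; 256 | 8069 ; 238 | 4039 ; 322 | 2013 ; 706 | 6047

LEFT JOIN keeps every departments row; unmatched ones get NULL for employees columns.
Group by departments.id and compute SUM(e.hire_year). SUM over an all-NULL group is NULL.
  1: ids {2, 37, 39, 42} → SUM(e.hire_year)=8069
  2: ids {3, 6, 7, 23} → SUM(e.hire_year)=8069
  3: ids {1, 22} → SUM(e.hire_year)=4039
  4: ids {4} → SUM(e.hire_year)=2013
  5: ids {13, 35, 38} → SUM(e.hire_year)=6047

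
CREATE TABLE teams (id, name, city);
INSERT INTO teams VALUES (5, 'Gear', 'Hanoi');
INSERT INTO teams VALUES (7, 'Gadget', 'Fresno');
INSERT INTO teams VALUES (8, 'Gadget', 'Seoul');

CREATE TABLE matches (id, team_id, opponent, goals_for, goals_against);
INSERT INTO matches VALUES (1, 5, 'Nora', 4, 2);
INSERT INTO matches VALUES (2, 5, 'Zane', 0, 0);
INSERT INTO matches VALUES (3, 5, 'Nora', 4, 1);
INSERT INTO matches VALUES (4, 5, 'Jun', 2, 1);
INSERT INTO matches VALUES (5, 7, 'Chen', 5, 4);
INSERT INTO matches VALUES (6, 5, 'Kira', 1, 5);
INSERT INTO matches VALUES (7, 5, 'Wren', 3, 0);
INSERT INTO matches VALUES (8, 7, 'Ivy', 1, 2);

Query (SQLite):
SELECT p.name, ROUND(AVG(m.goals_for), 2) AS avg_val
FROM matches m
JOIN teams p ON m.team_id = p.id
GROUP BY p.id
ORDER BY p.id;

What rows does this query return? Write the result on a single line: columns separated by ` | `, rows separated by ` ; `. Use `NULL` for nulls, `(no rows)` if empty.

Gear | 2.33 ; Gadget | 3

Join each matches row to its teams via team_id.
Group joined rows by teams.id; compute ROUND(AVG(m.goals_for), 2) per group.
  5: ids {1, 2, 3, 4, 6, 7} → ROUND(AVG(m.goals_for), 2)=2.33
  7: ids {5, 8} → ROUND(AVG(m.goals_for), 2)=3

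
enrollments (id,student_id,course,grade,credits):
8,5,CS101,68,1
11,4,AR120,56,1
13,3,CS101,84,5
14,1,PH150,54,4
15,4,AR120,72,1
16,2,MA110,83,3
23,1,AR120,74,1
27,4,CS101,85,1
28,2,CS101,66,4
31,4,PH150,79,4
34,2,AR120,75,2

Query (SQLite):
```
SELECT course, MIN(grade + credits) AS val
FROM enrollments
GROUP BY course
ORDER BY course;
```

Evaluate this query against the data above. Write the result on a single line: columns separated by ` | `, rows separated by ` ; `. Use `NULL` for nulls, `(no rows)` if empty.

AR120 | 57 ; CS101 | 69 ; MA110 | 86 ; PH150 | 58

For each row compute grade + credits.
Group by course; take MIN of the expression per group.
  AR120: ids {11, 15, 23, 34} → MIN(grade + credits)=57
  CS101: ids {8, 13, 27, 28} → MIN(grade + credits)=69
  MA110: ids {16} → MIN(grade + credits)=86
  PH150: ids {14, 31} → MIN(grade + credits)=58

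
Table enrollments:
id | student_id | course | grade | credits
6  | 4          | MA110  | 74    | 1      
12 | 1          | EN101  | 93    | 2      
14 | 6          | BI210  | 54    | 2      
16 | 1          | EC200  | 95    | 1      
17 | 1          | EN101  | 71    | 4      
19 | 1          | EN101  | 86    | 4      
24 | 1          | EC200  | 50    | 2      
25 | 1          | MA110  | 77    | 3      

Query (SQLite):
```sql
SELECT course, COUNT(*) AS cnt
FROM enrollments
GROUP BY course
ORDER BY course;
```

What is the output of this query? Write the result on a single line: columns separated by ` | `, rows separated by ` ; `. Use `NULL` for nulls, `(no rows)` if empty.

Partition enrollments by course; compute COUNT(*) within each group.
  BI210: ids {14} → COUNT(*)=1
  EC200: ids {16, 24} → COUNT(*)=2
  EN101: ids {12, 17, 19} → COUNT(*)=3
  MA110: ids {6, 25} → COUNT(*)=2

BI210 | 1 ; EC200 | 2 ; EN101 | 3 ; MA110 | 2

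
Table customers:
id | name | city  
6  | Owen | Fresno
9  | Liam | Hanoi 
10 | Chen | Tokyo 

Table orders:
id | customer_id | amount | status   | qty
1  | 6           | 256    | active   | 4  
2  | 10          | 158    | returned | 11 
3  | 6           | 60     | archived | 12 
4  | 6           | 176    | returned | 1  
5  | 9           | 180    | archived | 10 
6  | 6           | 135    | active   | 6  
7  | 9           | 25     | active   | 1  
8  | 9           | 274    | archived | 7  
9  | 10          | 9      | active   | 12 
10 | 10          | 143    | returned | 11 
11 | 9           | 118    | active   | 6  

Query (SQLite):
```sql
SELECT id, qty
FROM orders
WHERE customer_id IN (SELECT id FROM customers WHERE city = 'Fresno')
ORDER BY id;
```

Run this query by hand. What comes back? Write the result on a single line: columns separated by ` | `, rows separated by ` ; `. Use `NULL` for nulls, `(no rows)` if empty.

Inner query: customers.id where city = 'Fresno'.
Outer: keep orders rows whose customer_id is in that set.
Inner query → {6}

1 | 4 ; 3 | 12 ; 4 | 1 ; 6 | 6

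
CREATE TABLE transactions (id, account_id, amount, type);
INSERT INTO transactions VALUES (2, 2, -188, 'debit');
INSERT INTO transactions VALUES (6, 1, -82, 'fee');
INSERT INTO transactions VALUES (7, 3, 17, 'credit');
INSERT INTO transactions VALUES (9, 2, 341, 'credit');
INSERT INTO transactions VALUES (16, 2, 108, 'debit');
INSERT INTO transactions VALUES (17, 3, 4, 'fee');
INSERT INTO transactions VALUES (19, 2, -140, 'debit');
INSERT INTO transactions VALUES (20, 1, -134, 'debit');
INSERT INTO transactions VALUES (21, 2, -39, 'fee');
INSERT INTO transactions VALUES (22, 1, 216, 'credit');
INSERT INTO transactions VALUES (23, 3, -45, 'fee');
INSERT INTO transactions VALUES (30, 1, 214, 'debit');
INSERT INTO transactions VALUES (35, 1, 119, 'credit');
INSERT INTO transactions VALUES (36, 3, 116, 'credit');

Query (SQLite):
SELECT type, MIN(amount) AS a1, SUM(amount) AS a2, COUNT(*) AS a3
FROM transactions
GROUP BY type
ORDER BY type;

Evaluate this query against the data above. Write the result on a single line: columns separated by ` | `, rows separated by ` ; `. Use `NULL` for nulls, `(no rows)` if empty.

credit | 17 | 809 | 5 ; debit | -188 | -140 | 5 ; fee | -82 | -162 | 4

Group transactions by type.
Per group compute: MIN(amount), SUM(amount), COUNT(*).
  credit: ids {7, 9, 22, 35, 36} → MIN(amount)=17, SUM(amount)=809, COUNT(*)=5
  debit: ids {2, 16, 19, 20, 30} → MIN(amount)=-188, SUM(amount)=-140, COUNT(*)=5
  fee: ids {6, 17, 21, 23} → MIN(amount)=-82, SUM(amount)=-162, COUNT(*)=4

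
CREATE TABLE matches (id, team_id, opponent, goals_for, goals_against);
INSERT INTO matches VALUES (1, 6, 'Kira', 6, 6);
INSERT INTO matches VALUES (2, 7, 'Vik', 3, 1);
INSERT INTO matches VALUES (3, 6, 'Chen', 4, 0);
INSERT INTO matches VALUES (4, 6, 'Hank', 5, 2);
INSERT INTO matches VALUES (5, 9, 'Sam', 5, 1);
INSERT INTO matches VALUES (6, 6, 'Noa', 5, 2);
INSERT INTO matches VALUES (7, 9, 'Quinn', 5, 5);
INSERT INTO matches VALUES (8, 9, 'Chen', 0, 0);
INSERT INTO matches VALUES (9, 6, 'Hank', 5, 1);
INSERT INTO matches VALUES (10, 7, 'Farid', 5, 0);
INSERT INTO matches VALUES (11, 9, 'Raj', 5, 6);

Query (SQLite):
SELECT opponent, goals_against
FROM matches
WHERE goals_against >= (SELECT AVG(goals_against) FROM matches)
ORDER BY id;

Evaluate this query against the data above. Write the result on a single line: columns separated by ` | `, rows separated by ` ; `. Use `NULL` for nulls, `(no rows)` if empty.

Scalar subquery: AVG(goals_against) over all matches rows = 2.181818 (≈; comparison uses full precision).
Keep rows where goals_against >= that value.

Kira | 6 ; Quinn | 5 ; Raj | 6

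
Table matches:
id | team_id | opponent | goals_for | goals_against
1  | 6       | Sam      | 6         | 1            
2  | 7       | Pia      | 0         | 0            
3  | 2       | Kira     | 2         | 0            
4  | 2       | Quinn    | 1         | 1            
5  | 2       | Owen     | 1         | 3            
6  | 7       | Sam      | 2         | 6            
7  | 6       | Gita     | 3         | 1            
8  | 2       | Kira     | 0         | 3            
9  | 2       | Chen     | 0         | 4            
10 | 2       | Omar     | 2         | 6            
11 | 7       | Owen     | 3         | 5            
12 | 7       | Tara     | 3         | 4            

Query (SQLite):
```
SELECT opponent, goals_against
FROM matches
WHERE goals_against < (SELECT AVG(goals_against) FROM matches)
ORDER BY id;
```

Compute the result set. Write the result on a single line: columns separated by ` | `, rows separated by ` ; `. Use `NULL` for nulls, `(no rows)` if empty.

Sam | 1 ; Pia | 0 ; Kira | 0 ; Quinn | 1 ; Gita | 1

Scalar subquery: AVG(goals_against) over all matches rows = 2.833333 (≈; comparison uses full precision).
Keep rows where goals_against < that value.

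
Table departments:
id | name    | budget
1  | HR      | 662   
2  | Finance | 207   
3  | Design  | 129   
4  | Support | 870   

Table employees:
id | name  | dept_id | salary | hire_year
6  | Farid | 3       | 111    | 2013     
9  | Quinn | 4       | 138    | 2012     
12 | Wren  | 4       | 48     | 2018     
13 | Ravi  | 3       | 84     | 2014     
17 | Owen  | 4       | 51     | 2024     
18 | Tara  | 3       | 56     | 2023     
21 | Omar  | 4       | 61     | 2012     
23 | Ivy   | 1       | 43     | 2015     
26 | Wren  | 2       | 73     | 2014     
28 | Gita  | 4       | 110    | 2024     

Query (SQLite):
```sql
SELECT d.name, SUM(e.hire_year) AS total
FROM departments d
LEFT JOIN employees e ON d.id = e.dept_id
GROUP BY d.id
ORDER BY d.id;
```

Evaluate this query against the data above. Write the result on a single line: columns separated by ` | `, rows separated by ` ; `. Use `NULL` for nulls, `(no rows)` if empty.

LEFT JOIN keeps every departments row; unmatched ones get NULL for employees columns.
Group by departments.id and compute SUM(e.hire_year). SUM over an all-NULL group is NULL.
  1: ids {23} → SUM(e.hire_year)=2015
  2: ids {26} → SUM(e.hire_year)=2014
  3: ids {6, 13, 18} → SUM(e.hire_year)=6050
  4: ids {9, 12, 17, 21, 28} → SUM(e.hire_year)=10090

HR | 2015 ; Finance | 2014 ; Design | 6050 ; Support | 10090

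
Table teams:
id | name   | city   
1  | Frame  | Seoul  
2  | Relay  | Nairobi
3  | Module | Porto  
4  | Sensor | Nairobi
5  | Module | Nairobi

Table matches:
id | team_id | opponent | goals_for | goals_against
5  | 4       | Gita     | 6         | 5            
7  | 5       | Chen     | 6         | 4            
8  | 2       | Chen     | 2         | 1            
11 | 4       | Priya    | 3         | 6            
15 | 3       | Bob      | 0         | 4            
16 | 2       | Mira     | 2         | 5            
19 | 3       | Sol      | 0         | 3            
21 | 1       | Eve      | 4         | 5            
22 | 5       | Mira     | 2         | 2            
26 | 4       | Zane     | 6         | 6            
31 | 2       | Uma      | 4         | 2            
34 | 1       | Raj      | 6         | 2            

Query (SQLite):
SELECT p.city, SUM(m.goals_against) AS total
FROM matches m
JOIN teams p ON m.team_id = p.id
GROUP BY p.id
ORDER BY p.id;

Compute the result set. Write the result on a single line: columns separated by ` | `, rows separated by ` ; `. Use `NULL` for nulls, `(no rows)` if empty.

Join each matches row to its teams via team_id.
Group joined rows by teams.id; compute SUM(m.goals_against) per group.
  1: ids {21, 34} → SUM(m.goals_against)=7
  2: ids {8, 16, 31} → SUM(m.goals_against)=8
  3: ids {15, 19} → SUM(m.goals_against)=7
  4: ids {5, 11, 26} → SUM(m.goals_against)=17
  5: ids {7, 22} → SUM(m.goals_against)=6

Seoul | 7 ; Nairobi | 8 ; Porto | 7 ; Nairobi | 17 ; Nairobi | 6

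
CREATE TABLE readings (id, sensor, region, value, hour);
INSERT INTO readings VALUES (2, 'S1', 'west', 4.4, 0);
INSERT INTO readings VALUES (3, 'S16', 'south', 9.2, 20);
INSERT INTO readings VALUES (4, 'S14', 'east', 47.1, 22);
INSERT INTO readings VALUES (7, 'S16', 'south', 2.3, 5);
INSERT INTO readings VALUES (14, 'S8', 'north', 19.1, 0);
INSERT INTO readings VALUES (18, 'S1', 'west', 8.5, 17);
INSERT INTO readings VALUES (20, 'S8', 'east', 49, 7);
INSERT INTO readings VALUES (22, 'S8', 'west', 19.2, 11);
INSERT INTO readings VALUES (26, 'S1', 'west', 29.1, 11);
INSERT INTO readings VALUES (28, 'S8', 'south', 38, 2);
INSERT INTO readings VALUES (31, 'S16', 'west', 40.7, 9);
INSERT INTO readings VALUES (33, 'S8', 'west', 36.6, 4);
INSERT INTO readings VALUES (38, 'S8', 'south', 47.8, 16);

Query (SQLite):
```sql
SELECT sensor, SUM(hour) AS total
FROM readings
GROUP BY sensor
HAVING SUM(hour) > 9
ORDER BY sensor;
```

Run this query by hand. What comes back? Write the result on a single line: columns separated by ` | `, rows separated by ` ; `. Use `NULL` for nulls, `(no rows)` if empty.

S1 | 28 ; S14 | 22 ; S16 | 34 ; S8 | 40

Partition readings by sensor; compute SUM(hour) within each group.
HAVING: keep groups where SUM(hour) > 9.
  S1: ids {2, 18, 26} → SUM(hour)=28
  S14: ids {4} → SUM(hour)=22
  S16: ids {3, 7, 31} → SUM(hour)=34
  S8: ids {14, 20, 22, 28, 33, 38} → SUM(hour)=40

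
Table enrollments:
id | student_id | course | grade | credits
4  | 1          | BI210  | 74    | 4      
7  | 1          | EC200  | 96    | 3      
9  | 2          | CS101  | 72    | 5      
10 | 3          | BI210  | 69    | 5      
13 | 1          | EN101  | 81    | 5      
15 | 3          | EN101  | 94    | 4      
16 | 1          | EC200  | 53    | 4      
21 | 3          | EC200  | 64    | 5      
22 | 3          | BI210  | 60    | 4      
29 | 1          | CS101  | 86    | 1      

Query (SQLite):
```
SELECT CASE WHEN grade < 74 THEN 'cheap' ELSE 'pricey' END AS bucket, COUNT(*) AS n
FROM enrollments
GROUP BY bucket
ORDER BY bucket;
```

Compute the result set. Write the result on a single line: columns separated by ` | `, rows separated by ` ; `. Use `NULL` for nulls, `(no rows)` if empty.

Bucket rows by grade < 74 → 'cheap' else 'pricey'; count each bucket.

cheap | 5 ; pricey | 5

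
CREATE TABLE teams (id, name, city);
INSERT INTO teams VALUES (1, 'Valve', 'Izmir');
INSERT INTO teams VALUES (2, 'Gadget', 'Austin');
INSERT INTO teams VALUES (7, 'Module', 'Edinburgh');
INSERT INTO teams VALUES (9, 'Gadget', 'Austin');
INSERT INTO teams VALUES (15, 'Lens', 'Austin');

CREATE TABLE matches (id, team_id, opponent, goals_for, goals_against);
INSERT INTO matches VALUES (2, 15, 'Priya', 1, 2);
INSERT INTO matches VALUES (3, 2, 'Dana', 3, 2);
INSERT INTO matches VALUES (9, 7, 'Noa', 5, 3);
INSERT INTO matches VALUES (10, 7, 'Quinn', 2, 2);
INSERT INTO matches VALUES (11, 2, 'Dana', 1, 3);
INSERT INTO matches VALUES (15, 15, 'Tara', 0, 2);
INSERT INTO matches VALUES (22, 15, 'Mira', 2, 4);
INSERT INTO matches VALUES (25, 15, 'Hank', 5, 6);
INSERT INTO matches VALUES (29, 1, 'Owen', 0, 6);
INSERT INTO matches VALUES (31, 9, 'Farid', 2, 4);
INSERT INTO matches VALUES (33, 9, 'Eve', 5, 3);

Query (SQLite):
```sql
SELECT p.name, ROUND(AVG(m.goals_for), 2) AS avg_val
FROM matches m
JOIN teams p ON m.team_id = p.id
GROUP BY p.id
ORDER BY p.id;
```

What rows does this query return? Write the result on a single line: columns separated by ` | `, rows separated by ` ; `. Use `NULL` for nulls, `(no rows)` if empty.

Join each matches row to its teams via team_id.
Group joined rows by teams.id; compute ROUND(AVG(m.goals_for), 2) per group.
  1: ids {29} → ROUND(AVG(m.goals_for), 2)=0
  2: ids {3, 11} → ROUND(AVG(m.goals_for), 2)=2
  7: ids {9, 10} → ROUND(AVG(m.goals_for), 2)=3.5
  9: ids {31, 33} → ROUND(AVG(m.goals_for), 2)=3.5
  15: ids {2, 15, 22, 25} → ROUND(AVG(m.goals_for), 2)=2

Valve | 0 ; Gadget | 2 ; Module | 3.5 ; Gadget | 3.5 ; Lens | 2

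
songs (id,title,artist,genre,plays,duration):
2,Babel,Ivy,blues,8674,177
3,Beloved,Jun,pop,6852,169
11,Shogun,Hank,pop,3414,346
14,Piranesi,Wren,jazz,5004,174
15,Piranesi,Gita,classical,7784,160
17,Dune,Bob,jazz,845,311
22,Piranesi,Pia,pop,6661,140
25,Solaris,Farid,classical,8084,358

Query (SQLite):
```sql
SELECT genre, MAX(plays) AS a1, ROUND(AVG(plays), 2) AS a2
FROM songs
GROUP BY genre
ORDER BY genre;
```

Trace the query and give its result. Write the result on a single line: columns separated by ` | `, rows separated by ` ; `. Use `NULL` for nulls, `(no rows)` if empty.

blues | 8674 | 8674 ; classical | 8084 | 7934 ; jazz | 5004 | 2924.5 ; pop | 6852 | 5642.33

Group songs by genre.
Per group compute: MAX(plays), ROUND(AVG(plays), 2).
  blues: ids {2} → MAX(plays)=8674, ROUND(AVG(plays), 2)=8674
  classical: ids {15, 25} → MAX(plays)=8084, ROUND(AVG(plays), 2)=7934
  jazz: ids {14, 17} → MAX(plays)=5004, ROUND(AVG(plays), 2)=2924.5
  pop: ids {3, 11, 22} → MAX(plays)=6852, ROUND(AVG(plays), 2)=5642.33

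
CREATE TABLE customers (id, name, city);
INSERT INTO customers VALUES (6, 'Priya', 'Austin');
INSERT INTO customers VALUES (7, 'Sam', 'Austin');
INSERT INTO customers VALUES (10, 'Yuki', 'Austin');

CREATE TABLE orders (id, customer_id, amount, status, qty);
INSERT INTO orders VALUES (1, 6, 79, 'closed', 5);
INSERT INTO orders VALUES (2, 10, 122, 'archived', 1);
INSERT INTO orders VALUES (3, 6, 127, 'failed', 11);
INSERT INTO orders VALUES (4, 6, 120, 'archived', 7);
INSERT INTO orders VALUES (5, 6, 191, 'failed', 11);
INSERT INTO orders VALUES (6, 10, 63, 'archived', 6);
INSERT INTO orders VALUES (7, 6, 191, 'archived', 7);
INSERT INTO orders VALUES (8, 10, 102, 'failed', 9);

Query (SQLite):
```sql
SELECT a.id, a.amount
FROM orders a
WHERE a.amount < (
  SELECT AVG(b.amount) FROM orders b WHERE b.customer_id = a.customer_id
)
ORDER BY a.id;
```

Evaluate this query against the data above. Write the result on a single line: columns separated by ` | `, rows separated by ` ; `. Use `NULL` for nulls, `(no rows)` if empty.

1 | 79 ; 3 | 127 ; 4 | 120 ; 6 | 63

For each orders row a, compute AVG(amount) over rows sharing a.customer_id.
Keep row a if a.amount < that per-group AVG.
  customer_id=6: AVG(amount) = 141.6
  customer_id=10: AVG(amount) = 95.666667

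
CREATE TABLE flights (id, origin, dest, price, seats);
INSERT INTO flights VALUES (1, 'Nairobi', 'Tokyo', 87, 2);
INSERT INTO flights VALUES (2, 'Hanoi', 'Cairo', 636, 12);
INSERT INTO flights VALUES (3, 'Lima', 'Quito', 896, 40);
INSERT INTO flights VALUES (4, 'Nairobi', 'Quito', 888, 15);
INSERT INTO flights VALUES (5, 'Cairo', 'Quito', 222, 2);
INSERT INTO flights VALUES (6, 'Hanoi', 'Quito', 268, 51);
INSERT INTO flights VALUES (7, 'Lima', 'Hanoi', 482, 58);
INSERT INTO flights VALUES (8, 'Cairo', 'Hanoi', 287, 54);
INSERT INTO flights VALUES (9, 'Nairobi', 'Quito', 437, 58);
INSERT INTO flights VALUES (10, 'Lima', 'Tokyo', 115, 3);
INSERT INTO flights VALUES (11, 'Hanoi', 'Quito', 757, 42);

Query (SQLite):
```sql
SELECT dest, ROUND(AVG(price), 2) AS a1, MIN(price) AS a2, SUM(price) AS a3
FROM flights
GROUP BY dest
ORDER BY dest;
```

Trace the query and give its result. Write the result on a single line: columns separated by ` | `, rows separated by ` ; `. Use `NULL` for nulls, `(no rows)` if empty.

Cairo | 636 | 636 | 636 ; Hanoi | 384.5 | 287 | 769 ; Quito | 578 | 222 | 3468 ; Tokyo | 101 | 87 | 202

Group flights by dest.
Per group compute: ROUND(AVG(price), 2), MIN(price), SUM(price).
  Cairo: ids {2} → ROUND(AVG(price), 2)=636, MIN(price)=636, SUM(price)=636
  Hanoi: ids {7, 8} → ROUND(AVG(price), 2)=384.5, MIN(price)=287, SUM(price)=769
  Quito: ids {3, 4, 5, 6, 9, 11} → ROUND(AVG(price), 2)=578, MIN(price)=222, SUM(price)=3468
  Tokyo: ids {1, 10} → ROUND(AVG(price), 2)=101, MIN(price)=87, SUM(price)=202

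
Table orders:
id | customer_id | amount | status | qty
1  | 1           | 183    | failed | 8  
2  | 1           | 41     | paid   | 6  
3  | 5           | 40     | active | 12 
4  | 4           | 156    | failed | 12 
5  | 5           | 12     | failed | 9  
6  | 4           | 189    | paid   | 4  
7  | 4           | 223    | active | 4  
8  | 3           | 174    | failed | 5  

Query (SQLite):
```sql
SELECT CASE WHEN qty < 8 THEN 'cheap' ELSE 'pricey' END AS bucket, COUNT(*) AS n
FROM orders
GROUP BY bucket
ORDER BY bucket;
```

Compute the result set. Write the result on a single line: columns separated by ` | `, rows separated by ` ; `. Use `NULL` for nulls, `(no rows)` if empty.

cheap | 4 ; pricey | 4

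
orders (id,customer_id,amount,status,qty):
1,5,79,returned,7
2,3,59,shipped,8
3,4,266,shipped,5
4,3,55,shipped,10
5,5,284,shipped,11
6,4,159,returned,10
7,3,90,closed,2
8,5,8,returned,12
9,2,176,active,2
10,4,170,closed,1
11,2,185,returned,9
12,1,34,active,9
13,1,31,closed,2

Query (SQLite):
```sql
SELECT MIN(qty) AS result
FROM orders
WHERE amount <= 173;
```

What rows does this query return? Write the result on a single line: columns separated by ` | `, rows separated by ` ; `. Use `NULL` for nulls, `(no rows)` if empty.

Rows where amount <= 173 → qty values: [7, 8, 10, 10, 2, 12, 1, 9, 2].
MIN of non-NULL values = 1.

1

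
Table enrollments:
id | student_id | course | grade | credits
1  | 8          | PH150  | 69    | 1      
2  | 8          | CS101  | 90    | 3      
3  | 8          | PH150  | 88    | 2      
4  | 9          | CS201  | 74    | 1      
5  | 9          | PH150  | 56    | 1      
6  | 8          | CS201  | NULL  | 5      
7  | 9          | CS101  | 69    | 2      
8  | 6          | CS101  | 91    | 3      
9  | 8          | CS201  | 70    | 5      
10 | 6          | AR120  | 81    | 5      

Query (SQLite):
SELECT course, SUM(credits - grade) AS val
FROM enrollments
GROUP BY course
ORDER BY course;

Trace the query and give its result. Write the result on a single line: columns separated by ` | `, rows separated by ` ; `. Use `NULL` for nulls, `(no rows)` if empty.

For each row compute credits - grade.
Group by course; take SUM of the expression per group.
  AR120: ids {10} → SUM(credits - grade)=-76
  CS101: ids {2, 7, 8} → SUM(credits - grade)=-242
  CS201: ids {4, 6, 9} → SUM(credits - grade)=-138
  PH150: ids {1, 3, 5} → SUM(credits - grade)=-209

AR120 | -76 ; CS101 | -242 ; CS201 | -138 ; PH150 | -209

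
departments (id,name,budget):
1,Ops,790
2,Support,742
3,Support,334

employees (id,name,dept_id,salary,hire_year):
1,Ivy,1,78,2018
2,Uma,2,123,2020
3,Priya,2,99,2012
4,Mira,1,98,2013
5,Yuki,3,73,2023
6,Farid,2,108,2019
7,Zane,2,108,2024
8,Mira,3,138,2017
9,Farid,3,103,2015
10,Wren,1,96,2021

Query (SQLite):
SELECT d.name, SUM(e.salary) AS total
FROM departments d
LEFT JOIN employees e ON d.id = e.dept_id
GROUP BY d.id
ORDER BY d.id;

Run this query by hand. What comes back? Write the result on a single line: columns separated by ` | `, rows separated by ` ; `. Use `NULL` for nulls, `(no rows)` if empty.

LEFT JOIN keeps every departments row; unmatched ones get NULL for employees columns.
Group by departments.id and compute SUM(e.salary). SUM over an all-NULL group is NULL.
  1: ids {1, 4, 10} → SUM(e.salary)=272
  2: ids {2, 3, 6, 7} → SUM(e.salary)=438
  3: ids {5, 8, 9} → SUM(e.salary)=314

Ops | 272 ; Support | 438 ; Support | 314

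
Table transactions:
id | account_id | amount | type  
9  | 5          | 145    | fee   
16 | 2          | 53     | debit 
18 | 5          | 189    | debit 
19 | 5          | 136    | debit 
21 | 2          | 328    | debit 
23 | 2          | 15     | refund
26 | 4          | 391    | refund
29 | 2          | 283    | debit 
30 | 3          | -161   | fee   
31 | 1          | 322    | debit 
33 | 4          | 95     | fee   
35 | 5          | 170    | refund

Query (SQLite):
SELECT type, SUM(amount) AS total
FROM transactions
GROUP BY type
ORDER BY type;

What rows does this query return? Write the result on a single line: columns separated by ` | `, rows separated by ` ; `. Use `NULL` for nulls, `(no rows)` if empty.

debit | 1311 ; fee | 79 ; refund | 576

Partition transactions by type; compute SUM(amount) within each group.
  debit: ids {16, 18, 19, 21, 29, 31} → SUM(amount)=1311
  fee: ids {9, 30, 33} → SUM(amount)=79
  refund: ids {23, 26, 35} → SUM(amount)=576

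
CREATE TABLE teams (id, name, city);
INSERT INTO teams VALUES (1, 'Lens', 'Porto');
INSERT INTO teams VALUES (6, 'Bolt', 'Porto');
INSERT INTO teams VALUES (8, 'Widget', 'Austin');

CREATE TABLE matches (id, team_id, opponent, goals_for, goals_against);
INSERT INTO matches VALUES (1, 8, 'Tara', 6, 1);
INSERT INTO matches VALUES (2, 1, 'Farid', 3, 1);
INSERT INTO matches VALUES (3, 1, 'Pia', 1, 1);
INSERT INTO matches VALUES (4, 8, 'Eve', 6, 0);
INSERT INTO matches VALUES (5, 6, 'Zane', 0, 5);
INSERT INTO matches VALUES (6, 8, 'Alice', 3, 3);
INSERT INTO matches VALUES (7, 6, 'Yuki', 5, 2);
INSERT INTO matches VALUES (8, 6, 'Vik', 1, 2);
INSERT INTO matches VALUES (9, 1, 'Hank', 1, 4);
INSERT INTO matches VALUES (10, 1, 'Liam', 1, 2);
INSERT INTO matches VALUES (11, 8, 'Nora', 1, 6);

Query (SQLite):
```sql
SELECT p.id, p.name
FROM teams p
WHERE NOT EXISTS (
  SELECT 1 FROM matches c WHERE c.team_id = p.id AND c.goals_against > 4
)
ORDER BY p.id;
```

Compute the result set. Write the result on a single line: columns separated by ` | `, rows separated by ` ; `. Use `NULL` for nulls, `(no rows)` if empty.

1 | Lens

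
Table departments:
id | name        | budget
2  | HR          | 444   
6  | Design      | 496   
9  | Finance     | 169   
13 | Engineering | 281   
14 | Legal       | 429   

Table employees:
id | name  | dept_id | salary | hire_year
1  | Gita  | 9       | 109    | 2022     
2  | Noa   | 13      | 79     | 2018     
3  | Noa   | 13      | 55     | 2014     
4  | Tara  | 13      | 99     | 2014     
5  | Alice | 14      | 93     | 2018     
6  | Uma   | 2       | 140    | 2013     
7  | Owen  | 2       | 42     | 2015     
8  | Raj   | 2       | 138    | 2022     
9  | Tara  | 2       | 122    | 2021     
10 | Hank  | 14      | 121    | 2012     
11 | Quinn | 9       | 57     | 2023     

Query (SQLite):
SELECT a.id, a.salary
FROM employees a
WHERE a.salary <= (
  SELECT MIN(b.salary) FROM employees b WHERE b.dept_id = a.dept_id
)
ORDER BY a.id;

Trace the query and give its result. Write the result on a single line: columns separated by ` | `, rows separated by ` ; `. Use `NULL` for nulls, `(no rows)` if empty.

3 | 55 ; 5 | 93 ; 7 | 42 ; 11 | 57

For each employees row a, compute MIN(salary) over rows sharing a.dept_id.
Keep row a if a.salary <= that per-group MIN.
  dept_id=2: MIN(salary) = 42
  dept_id=9: MIN(salary) = 57
  dept_id=13: MIN(salary) = 55
  dept_id=14: MIN(salary) = 93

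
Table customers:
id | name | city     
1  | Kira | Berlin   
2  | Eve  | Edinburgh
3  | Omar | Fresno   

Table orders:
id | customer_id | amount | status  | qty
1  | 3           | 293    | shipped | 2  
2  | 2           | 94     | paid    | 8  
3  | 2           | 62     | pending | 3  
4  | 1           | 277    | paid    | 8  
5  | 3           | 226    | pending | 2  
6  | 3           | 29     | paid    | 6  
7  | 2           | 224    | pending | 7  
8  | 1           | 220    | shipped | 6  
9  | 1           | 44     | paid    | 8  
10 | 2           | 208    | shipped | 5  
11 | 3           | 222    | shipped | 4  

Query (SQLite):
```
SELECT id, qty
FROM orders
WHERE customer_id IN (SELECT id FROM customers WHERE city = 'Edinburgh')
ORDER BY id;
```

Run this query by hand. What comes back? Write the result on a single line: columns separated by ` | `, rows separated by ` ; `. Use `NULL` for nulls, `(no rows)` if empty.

Inner query: customers.id where city = 'Edinburgh'.
Outer: keep orders rows whose customer_id is in that set.
Inner query → {2}

2 | 8 ; 3 | 3 ; 7 | 7 ; 10 | 5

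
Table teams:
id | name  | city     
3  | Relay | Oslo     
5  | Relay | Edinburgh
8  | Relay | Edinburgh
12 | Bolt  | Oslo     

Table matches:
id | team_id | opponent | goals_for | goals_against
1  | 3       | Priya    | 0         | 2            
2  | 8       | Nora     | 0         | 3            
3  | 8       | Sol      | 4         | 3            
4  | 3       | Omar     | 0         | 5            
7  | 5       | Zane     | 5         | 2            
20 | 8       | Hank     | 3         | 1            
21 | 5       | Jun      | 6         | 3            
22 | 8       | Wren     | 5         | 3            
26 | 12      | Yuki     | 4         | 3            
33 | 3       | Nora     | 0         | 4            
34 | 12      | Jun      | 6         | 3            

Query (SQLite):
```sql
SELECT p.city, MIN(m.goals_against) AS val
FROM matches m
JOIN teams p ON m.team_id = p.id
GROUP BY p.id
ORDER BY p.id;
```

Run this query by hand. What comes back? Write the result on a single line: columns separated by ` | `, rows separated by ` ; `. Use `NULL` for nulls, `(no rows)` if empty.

Join each matches row to its teams via team_id.
Group joined rows by teams.id; compute MIN(m.goals_against) per group.
  3: ids {1, 4, 33} → MIN(m.goals_against)=2
  5: ids {7, 21} → MIN(m.goals_against)=2
  8: ids {2, 3, 20, 22} → MIN(m.goals_against)=1
  12: ids {26, 34} → MIN(m.goals_against)=3

Oslo | 2 ; Edinburgh | 2 ; Edinburgh | 1 ; Oslo | 3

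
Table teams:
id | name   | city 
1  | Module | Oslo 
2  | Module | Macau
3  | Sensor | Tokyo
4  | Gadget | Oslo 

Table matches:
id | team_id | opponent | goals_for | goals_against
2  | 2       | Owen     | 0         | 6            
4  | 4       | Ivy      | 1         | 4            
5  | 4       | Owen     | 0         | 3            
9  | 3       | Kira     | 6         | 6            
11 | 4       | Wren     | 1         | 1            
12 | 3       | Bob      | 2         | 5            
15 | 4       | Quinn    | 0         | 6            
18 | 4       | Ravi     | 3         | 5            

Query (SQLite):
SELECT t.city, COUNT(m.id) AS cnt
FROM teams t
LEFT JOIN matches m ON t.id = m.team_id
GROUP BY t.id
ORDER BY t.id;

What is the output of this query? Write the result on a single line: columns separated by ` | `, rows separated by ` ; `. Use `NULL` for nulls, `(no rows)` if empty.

Oslo | 0 ; Macau | 1 ; Tokyo | 2 ; Oslo | 5

LEFT JOIN keeps every teams row; unmatched ones get NULL for matches columns.
Group by teams.id and compute COUNT(m.id). COUNT(col) of an all-NULL group is 0.
  1: ids {—} → COUNT(m.id)=0
  2: ids {2} → COUNT(m.id)=1
  3: ids {9, 12} → COUNT(m.id)=2
  4: ids {4, 5, 11, 15, 18} → COUNT(m.id)=5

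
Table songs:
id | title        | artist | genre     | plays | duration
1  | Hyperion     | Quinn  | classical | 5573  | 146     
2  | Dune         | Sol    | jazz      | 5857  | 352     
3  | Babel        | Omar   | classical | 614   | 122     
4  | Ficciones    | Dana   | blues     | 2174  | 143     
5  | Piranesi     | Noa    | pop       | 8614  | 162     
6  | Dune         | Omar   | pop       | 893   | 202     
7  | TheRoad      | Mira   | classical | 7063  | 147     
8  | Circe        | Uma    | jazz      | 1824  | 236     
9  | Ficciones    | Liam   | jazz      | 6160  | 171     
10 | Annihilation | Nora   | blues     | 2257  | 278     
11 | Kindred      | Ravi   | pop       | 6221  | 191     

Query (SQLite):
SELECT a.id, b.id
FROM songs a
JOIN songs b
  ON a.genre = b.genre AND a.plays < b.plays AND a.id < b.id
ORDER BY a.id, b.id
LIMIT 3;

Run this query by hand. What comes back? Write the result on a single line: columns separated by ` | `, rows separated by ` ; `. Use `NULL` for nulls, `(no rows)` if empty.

Pairs (a,b) with same genre, a.plays < b.plays, a.id < b.id.
genre groups: blues:{4,10} classical:{1,3,7} jazz:{2,8,9} pop:{5,6,11}
Ordered by (a.id, b.id); first 3.

1 | 7 ; 2 | 9 ; 3 | 7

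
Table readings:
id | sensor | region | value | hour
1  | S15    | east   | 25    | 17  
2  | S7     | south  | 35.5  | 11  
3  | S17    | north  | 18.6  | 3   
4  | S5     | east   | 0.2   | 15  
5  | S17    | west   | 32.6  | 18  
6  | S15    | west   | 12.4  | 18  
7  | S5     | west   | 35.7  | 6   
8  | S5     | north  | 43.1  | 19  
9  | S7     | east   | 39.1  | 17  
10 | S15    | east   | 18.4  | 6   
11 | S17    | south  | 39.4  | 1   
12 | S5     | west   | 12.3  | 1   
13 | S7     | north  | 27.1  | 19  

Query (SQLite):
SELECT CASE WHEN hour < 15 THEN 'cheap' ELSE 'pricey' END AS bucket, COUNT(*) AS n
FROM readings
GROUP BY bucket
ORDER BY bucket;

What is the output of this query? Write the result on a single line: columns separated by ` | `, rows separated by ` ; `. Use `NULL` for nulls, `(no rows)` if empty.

cheap | 6 ; pricey | 7

Bucket rows by hour < 15 → 'cheap' else 'pricey'; count each bucket.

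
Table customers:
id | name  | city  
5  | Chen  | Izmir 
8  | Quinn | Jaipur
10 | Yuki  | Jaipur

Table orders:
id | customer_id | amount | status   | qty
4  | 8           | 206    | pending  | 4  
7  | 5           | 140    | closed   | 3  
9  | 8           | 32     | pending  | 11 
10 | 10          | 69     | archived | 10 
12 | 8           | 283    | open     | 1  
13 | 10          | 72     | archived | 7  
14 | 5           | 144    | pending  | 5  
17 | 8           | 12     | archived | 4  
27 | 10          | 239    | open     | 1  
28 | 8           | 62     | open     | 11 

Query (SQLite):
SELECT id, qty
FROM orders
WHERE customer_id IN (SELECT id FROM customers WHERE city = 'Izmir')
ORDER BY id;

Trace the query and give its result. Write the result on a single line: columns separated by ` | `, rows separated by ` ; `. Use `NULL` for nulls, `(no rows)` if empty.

7 | 3 ; 14 | 5

Inner query: customers.id where city = 'Izmir'.
Outer: keep orders rows whose customer_id is in that set.
Inner query → {5}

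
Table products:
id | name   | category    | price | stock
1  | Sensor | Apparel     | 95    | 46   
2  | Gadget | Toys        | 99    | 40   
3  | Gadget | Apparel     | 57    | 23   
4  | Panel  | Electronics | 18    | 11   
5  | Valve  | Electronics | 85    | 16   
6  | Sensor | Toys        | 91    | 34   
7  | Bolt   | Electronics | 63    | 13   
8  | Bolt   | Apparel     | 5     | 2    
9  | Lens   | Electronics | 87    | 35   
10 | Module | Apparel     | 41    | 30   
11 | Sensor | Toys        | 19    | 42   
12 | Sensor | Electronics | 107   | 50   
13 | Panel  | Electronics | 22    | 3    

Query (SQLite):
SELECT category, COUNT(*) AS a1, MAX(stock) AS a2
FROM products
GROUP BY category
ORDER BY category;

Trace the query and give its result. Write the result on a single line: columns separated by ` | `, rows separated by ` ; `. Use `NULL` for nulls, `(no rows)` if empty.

Apparel | 4 | 46 ; Electronics | 6 | 50 ; Toys | 3 | 42

Group products by category.
Per group compute: COUNT(*), MAX(stock).
  Apparel: ids {1, 3, 8, 10} → COUNT(*)=4, MAX(stock)=46
  Electronics: ids {4, 5, 7, 9, 12, 13} → COUNT(*)=6, MAX(stock)=50
  Toys: ids {2, 6, 11} → COUNT(*)=3, MAX(stock)=42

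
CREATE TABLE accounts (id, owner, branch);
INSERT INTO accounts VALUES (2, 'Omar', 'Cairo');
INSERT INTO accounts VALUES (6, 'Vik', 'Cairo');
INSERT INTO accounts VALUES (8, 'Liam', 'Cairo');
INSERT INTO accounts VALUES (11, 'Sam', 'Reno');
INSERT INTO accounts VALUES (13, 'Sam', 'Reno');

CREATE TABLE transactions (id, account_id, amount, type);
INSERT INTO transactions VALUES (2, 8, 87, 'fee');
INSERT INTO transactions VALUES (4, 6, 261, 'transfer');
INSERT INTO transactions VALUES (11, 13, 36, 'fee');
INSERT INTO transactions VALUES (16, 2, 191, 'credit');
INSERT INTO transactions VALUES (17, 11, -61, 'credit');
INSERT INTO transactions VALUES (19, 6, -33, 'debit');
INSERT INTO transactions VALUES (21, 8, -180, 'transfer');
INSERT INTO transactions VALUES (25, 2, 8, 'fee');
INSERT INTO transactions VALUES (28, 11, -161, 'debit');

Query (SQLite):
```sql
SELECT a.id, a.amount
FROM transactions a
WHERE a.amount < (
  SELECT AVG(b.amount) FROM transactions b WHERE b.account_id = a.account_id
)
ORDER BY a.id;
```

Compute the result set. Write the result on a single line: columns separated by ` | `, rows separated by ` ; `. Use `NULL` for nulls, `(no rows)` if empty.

For each transactions row a, compute AVG(amount) over rows sharing a.account_id.
Keep row a if a.amount < that per-group AVG.
  account_id=2: AVG(amount) = 99.5
  account_id=6: AVG(amount) = 114.0
  account_id=8: AVG(amount) = -46.5
  account_id=11: AVG(amount) = -111.0
  account_id=13: AVG(amount) = 36.0

19 | -33 ; 21 | -180 ; 25 | 8 ; 28 | -161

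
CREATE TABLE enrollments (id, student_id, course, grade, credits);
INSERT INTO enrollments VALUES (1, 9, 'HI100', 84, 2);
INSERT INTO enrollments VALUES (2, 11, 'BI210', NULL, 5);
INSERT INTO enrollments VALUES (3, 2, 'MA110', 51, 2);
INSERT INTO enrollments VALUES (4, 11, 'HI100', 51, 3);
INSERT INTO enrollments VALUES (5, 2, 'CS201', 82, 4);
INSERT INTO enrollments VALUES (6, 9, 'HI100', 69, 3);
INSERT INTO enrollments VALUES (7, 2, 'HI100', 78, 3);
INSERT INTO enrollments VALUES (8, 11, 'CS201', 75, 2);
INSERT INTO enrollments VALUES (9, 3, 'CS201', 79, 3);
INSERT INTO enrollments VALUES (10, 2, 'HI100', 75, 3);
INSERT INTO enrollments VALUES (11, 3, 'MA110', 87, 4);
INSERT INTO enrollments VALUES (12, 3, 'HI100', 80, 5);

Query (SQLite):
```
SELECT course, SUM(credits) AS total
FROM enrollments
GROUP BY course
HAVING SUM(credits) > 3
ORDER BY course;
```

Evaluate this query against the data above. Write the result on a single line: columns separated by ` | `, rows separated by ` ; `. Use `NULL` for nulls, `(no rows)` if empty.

BI210 | 5 ; CS201 | 9 ; HI100 | 19 ; MA110 | 6

Partition enrollments by course; compute SUM(credits) within each group.
HAVING: keep groups where SUM(credits) > 3.
  BI210: ids {2} → SUM(credits)=5
  CS201: ids {5, 8, 9} → SUM(credits)=9
  HI100: ids {1, 4, 6, 7, 10, 12} → SUM(credits)=19
  MA110: ids {3, 11} → SUM(credits)=6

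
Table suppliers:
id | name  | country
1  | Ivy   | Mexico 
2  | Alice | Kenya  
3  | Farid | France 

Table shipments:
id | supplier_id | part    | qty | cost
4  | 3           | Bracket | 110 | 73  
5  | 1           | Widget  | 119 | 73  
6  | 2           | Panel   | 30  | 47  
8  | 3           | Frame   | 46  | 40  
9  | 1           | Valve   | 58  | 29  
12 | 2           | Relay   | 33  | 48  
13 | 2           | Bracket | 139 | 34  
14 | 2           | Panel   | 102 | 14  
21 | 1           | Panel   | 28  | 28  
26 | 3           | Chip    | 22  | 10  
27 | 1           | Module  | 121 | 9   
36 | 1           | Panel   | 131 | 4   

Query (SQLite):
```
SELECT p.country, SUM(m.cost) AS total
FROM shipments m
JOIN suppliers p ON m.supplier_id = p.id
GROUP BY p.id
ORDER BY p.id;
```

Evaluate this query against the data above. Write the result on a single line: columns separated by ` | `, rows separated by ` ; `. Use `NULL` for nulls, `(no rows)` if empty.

Mexico | 143 ; Kenya | 143 ; France | 123

Join each shipments row to its suppliers via supplier_id.
Group joined rows by suppliers.id; compute SUM(m.cost) per group.
  1: ids {5, 9, 21, 27, 36} → SUM(m.cost)=143
  2: ids {6, 12, 13, 14} → SUM(m.cost)=143
  3: ids {4, 8, 26} → SUM(m.cost)=123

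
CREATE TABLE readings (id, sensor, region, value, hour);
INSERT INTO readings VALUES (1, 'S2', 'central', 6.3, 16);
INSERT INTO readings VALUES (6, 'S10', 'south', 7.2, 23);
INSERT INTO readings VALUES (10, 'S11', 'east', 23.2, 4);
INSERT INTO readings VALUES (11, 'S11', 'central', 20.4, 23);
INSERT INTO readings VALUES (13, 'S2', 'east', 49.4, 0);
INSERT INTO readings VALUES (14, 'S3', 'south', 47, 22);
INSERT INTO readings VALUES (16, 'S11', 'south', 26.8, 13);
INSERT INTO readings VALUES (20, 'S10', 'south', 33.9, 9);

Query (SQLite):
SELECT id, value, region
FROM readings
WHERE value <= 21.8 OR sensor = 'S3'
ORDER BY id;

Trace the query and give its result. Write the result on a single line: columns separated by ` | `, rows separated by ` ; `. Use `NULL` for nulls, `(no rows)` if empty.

1 | 6.3 | central ; 6 | 7.2 | south ; 11 | 20.4 | central ; 14 | 47 | south

value <= 21.8: ids {1, 6, 11}
sensor = 'S3': ids {14}
Combine with OR.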